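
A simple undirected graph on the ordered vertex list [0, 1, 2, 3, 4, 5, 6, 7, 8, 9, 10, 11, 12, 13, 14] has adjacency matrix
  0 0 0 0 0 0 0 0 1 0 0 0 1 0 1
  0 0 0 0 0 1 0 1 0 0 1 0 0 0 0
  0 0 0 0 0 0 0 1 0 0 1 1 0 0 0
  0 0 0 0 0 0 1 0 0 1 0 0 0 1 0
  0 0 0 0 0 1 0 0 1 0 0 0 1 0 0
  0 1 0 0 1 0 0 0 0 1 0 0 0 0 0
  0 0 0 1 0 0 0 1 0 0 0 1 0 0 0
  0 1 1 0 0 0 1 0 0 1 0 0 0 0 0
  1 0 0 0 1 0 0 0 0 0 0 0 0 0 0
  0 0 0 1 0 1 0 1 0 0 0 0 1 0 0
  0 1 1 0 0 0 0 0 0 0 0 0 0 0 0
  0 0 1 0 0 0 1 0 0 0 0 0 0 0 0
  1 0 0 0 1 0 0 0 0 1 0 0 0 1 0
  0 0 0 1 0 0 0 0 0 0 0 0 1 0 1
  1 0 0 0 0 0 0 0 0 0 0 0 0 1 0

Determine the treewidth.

A width-3 tree decomposition is:
Bags: B1 = {0, 8, 13, 14}  B2 = {0, 8, 12, 13}  B3 = {4, 8, 12, 13}  B4 = {3, 4, 12, 13}  B5 = {3, 4, 9, 12}  B6 = {3, 4, 5, 9}  B7 = {3, 5, 6, 9}  B8 = {5, 6, 7, 9}  B9 = {1, 5, 6, 7}  B10 = {1, 6, 7, 11}  B11 = {1, 2, 7, 11}  B12 = {1, 2, 10, 11}
Tree: B1–B2, B2–B3, B3–B4, B4–B5, B5–B6, B6–B7, B7–B8, B8–B9, B9–B10, B10–B11, B11–B12
The largest bag has 4 vertices, giving width 3; this decomposition certifies tw(G) ≤ 3. For the lower bound: the 4 vertex sets {0,8,14}, {13}, {12}, {3,4,5,9} are disjoint, each induces a connected subgraph, and every pair is joined by at least one edge of G. Contracting each set to a single vertex therefore yields K_{4} as a minor, and since treewidth is minor-monotone, tw(G) ≥ tw(K_{4}) = 3. Combining the bounds, tw(G) = 3.

3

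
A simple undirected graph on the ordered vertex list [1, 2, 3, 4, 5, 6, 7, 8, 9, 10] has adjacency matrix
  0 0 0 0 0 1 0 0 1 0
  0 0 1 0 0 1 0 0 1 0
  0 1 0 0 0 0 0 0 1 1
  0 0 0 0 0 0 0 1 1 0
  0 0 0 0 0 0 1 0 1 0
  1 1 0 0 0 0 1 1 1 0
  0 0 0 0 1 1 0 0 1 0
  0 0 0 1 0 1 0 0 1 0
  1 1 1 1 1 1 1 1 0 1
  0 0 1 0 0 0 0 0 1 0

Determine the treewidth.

2

A width-2 tree decomposition is:
Bags: B1 = {2, 6, 9}  B2 = {2, 3, 9}  B3 = {3, 9, 10}  B4 = {6, 8, 9}  B5 = {4, 8, 9}  B6 = {6, 7, 9}  B7 = {5, 7, 9}  B8 = {1, 6, 9}
Tree: B1–B2, B2–B3, B1–B4, B4–B5, B1–B6, B6–B7, B1–B8
The largest bag has 3 vertices, giving width 2; this decomposition certifies tw(G) ≤ 2. For the lower bound, the 3 vertices {2, 3, 9} are pairwise adjacent, and any tree decomposition puts a clique entirely inside one bag — forcing width ≥ 2. Therefore the treewidth is 2.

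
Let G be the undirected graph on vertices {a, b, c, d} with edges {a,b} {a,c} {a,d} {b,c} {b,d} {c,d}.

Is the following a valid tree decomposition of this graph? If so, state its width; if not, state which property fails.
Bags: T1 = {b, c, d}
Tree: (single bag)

No — vertex a appears in no bag.

A tree decomposition must satisfy three properties: every vertex lies in some bag; for every edge, both endpoints lie together in some bag; and for every vertex, the bags containing it form a connected subtree. Here vertex a appears in no bag, so the decomposition is invalid.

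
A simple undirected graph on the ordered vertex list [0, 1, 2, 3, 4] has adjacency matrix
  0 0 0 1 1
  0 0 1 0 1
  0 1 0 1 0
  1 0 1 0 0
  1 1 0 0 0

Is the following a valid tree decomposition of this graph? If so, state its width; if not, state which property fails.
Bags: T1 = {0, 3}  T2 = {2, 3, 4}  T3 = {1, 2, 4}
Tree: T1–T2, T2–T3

No — edge (4,0) lies in no bag.

A tree decomposition must satisfy three properties: every vertex lies in some bag; for every edge, both endpoints lie together in some bag; and for every vertex, the bags containing it form a connected subtree. Here edge (4,0) lies in no bag, so the decomposition is invalid.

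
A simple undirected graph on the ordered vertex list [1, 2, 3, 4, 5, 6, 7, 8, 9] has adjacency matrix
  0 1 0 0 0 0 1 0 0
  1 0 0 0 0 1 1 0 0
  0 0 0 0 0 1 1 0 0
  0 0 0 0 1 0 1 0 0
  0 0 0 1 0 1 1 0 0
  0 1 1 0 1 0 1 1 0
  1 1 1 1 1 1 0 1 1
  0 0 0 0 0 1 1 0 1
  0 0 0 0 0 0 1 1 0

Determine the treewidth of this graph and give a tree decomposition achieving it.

Every bag has size at most 3, so the width is 3 − 1 = 2 and tw(G) ≤ 2. Conversely, {1, 2, 7} is a clique of size 3, and the vertices of any clique must share a bag in every tree decomposition; so some bag has ≥ 3 vertices and tw(G) ≥ 2. Therefore the treewidth is 2.

Treewidth 2.
One such decomposition:
Bags: B1 = {2, 6, 7}  B2 = {5, 6, 7}  B3 = {4, 5, 7}  B4 = {6, 7, 8}  B5 = {1, 2, 7}  B6 = {7, 8, 9}  B7 = {3, 6, 7}
Tree: B1–B2, B2–B3, B1–B4, B1–B5, B4–B6, B4–B7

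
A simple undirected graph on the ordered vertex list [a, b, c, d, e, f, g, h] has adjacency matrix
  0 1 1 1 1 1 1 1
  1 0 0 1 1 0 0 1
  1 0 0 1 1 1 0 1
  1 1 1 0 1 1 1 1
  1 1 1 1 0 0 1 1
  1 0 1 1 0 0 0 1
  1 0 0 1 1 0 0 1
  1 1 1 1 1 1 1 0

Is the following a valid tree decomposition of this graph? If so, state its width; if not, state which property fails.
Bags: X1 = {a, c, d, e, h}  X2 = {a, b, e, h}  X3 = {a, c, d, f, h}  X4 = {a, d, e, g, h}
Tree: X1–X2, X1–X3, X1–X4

No — edge (d,b) lies in no bag.

A tree decomposition must satisfy three properties: every vertex lies in some bag; for every edge, both endpoints lie together in some bag; and for every vertex, the bags containing it form a connected subtree. Here edge (d,b) lies in no bag, so the decomposition is invalid.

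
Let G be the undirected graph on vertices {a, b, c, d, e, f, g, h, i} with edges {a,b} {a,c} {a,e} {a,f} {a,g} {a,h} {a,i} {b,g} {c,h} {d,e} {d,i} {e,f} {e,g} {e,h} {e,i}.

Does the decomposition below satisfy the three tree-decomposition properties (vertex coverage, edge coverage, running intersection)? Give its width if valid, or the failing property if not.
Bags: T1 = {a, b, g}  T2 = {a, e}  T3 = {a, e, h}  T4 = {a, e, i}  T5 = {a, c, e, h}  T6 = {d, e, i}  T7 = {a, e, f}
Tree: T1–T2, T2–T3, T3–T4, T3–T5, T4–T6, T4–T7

A tree decomposition must satisfy three properties: every vertex lies in some bag; for every edge, both endpoints lie together in some bag; and for every vertex, the bags containing it form a connected subtree. Here edge (g,e) lies in no bag, so the decomposition is invalid.

No — edge (g,e) lies in no bag.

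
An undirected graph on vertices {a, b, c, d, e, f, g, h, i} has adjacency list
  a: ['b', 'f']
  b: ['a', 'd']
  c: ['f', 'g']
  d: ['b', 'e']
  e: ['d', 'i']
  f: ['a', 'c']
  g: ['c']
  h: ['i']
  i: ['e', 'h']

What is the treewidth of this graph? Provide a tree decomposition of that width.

Treewidth 1.
One such decomposition:
Bags: B1 = {c, g}  B2 = {c, f}  B3 = {a, f}  B4 = {a, b}  B5 = {b, d}  B6 = {d, e}  B7 = {e, i}  B8 = {h, i}
Tree: B1–B2, B2–B3, B3–B4, B4–B5, B5–B6, B6–B7, B7–B8

Every bag has size at most 2, so the width is 2 − 1 = 1 and tw(G) ≤ 1. Any graph with an edge has treewidth ≥ 1, and G has the edge g–c. Combining the bounds, tw(G) = 1.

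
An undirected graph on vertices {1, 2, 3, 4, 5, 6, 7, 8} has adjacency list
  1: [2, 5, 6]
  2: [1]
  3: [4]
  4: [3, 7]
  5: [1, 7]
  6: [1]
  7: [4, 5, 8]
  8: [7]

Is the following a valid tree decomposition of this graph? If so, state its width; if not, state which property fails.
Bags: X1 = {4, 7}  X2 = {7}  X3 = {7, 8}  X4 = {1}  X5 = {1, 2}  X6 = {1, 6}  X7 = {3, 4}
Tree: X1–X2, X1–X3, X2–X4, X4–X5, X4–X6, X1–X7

No — vertex 5 appears in no bag.

A tree decomposition must satisfy three properties: every vertex lies in some bag; for every edge, both endpoints lie together in some bag; and for every vertex, the bags containing it form a connected subtree. Here vertex 5 appears in no bag, so the decomposition is invalid.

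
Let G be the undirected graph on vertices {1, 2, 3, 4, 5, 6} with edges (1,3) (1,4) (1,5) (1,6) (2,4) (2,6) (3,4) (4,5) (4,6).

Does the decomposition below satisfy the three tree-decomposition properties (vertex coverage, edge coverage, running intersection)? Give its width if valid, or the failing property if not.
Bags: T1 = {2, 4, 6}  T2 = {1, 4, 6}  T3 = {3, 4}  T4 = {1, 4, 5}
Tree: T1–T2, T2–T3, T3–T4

A tree decomposition must satisfy three properties: every vertex lies in some bag; for every edge, both endpoints lie together in some bag; and for every vertex, the bags containing it form a connected subtree. Here edge (1,3) lies in no bag, so the decomposition is invalid.

No — edge (1,3) lies in no bag.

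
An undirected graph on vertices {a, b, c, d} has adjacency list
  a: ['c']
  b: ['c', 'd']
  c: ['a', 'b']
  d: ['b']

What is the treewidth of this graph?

1

A width-1 tree decomposition is:
Bags: B1 = {a, c}  B2 = {b, c}  B3 = {b, d}
Tree: B1–B2, B2–B3
The largest bag has 2 vertices, giving width 1; this decomposition certifies tw(G) ≤ 1. Any graph with an edge has treewidth ≥ 1, and G has the edge a–c. Hence tw(G) = 1 exactly.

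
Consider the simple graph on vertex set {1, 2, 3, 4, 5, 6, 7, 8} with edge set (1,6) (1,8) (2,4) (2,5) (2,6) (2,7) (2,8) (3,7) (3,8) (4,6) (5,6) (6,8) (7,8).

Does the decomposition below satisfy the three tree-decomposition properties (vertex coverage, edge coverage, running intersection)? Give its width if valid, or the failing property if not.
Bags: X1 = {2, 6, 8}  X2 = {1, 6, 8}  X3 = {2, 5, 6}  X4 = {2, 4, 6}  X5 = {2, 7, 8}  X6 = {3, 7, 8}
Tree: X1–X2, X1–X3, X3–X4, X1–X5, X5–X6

Yes; width 2.

Vertex coverage: the bags together contain {1, 2, 3, 4, 5, 6, 7, 8}, the full vertex set. Edge coverage: each edge of G has both endpoints in at least one bag. Running intersection: for every vertex, the bags containing it form a connected subtree. All three properties hold, so this is a valid tree decomposition of width max|bag| − 1 = 2, and hence tw(G) ≤ 2.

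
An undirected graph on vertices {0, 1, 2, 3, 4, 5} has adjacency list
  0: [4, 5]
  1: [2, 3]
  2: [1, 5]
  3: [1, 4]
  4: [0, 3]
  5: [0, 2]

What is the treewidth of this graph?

2

A width-2 tree decomposition is:
Bags: B1 = {0, 2, 5}  B2 = {0, 1, 2}  B3 = {0, 1, 3}  B4 = {0, 3, 4}
Tree: B1–B2, B2–B3, B3–B4
Every bag has size at most 3, so the width is 3 − 1 = 2 and tw(G) ≤ 2. Since 0–5–2–1–3–4–0 is a cycle in G, G is not acyclic. Forests are exactly the graphs of treewidth ≤ 1, so tw(G) ≥ 2. Therefore the treewidth is 2.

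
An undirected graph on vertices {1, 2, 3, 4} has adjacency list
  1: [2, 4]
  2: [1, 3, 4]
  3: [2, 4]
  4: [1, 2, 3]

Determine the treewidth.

A width-2 tree decomposition is:
Bags: B1 = {1, 2, 4}  B2 = {2, 3, 4}
Tree: B1–B2
Every bag has size at most 3, so the width is 3 − 1 = 2 and tw(G) ≤ 2. For the lower bound, the 3 vertices {1, 2, 4} are pairwise adjacent, and any tree decomposition puts a clique entirely inside one bag — forcing width ≥ 2. Hence tw(G) = 2 exactly.

2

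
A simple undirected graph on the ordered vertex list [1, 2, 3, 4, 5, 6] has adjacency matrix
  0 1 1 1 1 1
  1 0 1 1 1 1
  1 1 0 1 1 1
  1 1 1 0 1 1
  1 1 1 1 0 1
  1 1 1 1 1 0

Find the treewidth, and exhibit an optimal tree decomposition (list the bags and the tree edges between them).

A single bag containing all 6 vertices is trivially a valid decomposition of width 5. On the other hand G contains the 6-clique {1, 2, 3, 4, 5, 6}. A clique must lie in a single bag of any decomposition, so no decomposition can have width below 5. Combining the bounds, tw(G) = 5.

Treewidth 5.
One such decomposition:
Bags: B1 = {1, 2, 3, 4, 5, 6}
Tree: (single bag)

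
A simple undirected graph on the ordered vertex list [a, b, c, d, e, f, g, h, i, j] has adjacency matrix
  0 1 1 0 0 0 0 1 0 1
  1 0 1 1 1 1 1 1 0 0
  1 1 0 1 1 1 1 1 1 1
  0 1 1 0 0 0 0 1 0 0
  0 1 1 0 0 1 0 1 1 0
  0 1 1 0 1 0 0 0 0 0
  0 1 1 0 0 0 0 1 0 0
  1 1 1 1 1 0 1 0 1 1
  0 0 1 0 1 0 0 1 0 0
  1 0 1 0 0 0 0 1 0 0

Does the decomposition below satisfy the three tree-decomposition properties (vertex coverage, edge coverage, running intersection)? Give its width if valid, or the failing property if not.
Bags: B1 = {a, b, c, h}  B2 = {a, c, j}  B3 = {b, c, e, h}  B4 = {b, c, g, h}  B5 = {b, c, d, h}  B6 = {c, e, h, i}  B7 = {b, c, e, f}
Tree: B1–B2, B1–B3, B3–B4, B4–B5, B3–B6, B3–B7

A tree decomposition must satisfy three properties: every vertex lies in some bag; for every edge, both endpoints lie together in some bag; and for every vertex, the bags containing it form a connected subtree. Here edge (h,j) lies in no bag, so the decomposition is invalid.

No — edge (h,j) lies in no bag.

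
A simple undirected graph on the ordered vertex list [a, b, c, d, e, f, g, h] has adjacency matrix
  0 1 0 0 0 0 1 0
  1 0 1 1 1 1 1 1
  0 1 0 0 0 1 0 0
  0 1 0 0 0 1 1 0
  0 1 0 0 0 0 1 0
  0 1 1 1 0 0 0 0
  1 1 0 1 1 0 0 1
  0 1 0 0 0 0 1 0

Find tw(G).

2

A width-2 tree decomposition is:
Bags: B1 = {b, d, g}  B2 = {b, e, g}  B3 = {b, d, f}  B4 = {a, b, g}  B5 = {b, g, h}  B6 = {b, c, f}
Tree: B1–B2, B1–B3, B1–B4, B2–B5, B3–B6
Each bag holds 3 vertices, so the decomposition has width 2, which upper-bounds the treewidth. Conversely, {b, d, g} is a clique of size 3, and the vertices of any clique must share a bag in every tree decomposition; so some bag has ≥ 3 vertices and tw(G) ≥ 2. The upper and lower bounds meet at 2, so that is the treewidth.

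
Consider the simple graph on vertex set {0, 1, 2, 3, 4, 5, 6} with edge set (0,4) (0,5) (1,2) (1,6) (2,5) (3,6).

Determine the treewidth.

A width-1 tree decomposition is:
Bags: B1 = {3, 6}  B2 = {1, 6}  B3 = {1, 2}  B4 = {2, 5}  B5 = {0, 5}  B6 = {0, 4}
Tree: B1–B2, B2–B3, B3–B4, B4–B5, B5–B6
The largest bag has 2 vertices, giving width 1; this decomposition certifies tw(G) ≤ 1. Any graph with an edge has treewidth ≥ 1, and G has the edge 3–6. Therefore the treewidth is 1.

1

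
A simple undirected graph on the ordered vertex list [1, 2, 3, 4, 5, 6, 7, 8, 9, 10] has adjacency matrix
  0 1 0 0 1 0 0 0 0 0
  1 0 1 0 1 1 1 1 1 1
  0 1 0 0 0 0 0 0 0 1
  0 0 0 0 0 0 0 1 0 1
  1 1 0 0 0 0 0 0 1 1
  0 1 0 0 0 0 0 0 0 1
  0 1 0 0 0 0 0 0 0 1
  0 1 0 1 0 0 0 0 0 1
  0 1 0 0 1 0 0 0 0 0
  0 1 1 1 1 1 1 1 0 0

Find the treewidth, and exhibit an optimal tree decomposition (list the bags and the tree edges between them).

Treewidth 2.
One optimal decomposition is:
Bags: B1 = {2, 8, 10}  B2 = {2, 6, 10}  B3 = {2, 5, 10}  B4 = {2, 7, 10}  B5 = {1, 2, 5}  B6 = {4, 8, 10}  B7 = {2, 3, 10}  B8 = {2, 5, 9}
Tree: B1–B2, B2–B3, B3–B4, B3–B5, B1–B6, B3–B7, B3–B8

Each bag holds 3 vertices, so the decomposition has width 2, which upper-bounds the treewidth. Conversely, {1, 2, 5} is a clique of size 3, and the vertices of any clique must share a bag in every tree decomposition; so some bag has ≥ 3 vertices and tw(G) ≥ 2. The upper and lower bounds meet at 2, so that is the treewidth.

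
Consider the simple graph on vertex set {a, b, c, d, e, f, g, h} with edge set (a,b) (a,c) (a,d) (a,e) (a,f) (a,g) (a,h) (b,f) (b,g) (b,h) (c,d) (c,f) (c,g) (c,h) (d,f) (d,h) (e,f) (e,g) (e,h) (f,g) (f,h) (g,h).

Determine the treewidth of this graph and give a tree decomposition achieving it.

Every bag has size at most 5, so the width is 5 − 1 = 4 and tw(G) ≤ 4. Conversely, {a, c, d, f, h} is a clique of size 5, and the vertices of any clique must share a bag in every tree decomposition; so some bag has ≥ 5 vertices and tw(G) ≥ 4. The upper and lower bounds meet at 4, so that is the treewidth.

Treewidth 4.
One optimal decomposition is:
Bags: B1 = {a, c, f, g, h}  B2 = {a, c, d, f, h}  B3 = {a, b, f, g, h}  B4 = {a, e, f, g, h}
Tree: B1–B2, B1–B3, B1–B4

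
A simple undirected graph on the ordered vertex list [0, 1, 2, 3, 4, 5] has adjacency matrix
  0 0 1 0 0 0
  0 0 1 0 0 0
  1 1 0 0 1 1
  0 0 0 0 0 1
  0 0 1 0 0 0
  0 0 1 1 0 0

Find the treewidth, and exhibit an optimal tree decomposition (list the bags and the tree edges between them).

Each bag holds 2 vertices, so the decomposition has width 1, which upper-bounds the treewidth. G has an edge, so its treewidth is at least 1. The upper and lower bounds meet at 1, so that is the treewidth.

Treewidth 1.
One optimal decomposition is:
Bags: B1 = {2, 5}  B2 = {0, 2}  B3 = {3, 5}  B4 = {2, 4}  B5 = {1, 2}
Tree: B1–B2, B1–B3, B2–B4, B1–B5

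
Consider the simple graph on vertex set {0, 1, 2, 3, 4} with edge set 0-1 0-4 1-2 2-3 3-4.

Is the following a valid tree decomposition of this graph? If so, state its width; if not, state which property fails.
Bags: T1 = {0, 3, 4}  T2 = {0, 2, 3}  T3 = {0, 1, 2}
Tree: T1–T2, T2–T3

Yes; width 2.

Every vertex of G appears in some bag (union = {0, 1, 2, 3, 4}); every edge is covered by a bag; and for each vertex v the set of bags containing v is connected in the bag tree. The decomposition is therefore valid. The largest bag has 3 vertices, so the width is 2.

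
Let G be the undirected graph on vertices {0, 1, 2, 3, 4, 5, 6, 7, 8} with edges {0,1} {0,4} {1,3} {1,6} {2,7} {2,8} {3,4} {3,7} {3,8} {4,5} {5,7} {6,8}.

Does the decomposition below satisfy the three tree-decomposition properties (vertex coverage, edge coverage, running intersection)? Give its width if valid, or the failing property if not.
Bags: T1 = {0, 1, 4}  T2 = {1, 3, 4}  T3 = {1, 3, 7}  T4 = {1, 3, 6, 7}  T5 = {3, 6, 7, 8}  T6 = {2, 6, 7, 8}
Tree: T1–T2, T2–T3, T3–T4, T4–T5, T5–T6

A tree decomposition must satisfy three properties: every vertex lies in some bag; for every edge, both endpoints lie together in some bag; and for every vertex, the bags containing it form a connected subtree. Here vertex 5 appears in no bag, so the decomposition is invalid.

No — vertex 5 appears in no bag.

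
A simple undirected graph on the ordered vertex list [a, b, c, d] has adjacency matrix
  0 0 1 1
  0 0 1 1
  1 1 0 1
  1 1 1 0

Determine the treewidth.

2

A width-2 tree decomposition is:
Bags: B1 = {a, c, d}  B2 = {b, c, d}
Tree: B1–B2
Each bag holds 3 vertices, so the decomposition has width 2, which upper-bounds the treewidth. For the lower bound, the 3 vertices {a, c, d} are pairwise adjacent, and any tree decomposition puts a clique entirely inside one bag — forcing width ≥ 2. Combining the bounds, tw(G) = 2.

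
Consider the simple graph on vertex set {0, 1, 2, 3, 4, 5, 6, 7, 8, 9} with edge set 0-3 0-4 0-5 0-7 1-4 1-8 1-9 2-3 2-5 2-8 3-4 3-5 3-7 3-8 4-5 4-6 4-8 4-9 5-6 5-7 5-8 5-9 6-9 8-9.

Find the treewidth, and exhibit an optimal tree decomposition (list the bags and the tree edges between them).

The largest bag has 4 vertices, giving width 3; this decomposition certifies tw(G) ≤ 3. On the other hand G contains the 4-clique {1, 4, 8, 9}. A clique must lie in a single bag of any decomposition, so no decomposition can have width below 3. The upper and lower bounds meet at 3, so that is the treewidth.

Treewidth 3.
One such decomposition:
Bags: B1 = {3, 4, 5, 8}  B2 = {4, 5, 8, 9}  B3 = {0, 3, 4, 5}  B4 = {4, 5, 6, 9}  B5 = {2, 3, 5, 8}  B6 = {1, 4, 8, 9}  B7 = {0, 3, 5, 7}
Tree: B1–B2, B1–B3, B2–B4, B1–B5, B2–B6, B3–B7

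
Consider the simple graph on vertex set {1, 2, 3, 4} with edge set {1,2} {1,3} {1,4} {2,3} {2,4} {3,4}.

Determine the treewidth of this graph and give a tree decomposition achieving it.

Treewidth 3.
One such decomposition:
Bags: B1 = {1, 2, 3, 4}
Tree: (single bag)

With just one bag of size 4, the width is 4 − 1 = 3, so tw(G) ≤ 3. Conversely, {1, 2, 3, 4} is a clique of size 4, and the vertices of any clique must share a bag in every tree decomposition; so some bag has ≥ 4 vertices and tw(G) ≥ 3. Therefore the treewidth is 3.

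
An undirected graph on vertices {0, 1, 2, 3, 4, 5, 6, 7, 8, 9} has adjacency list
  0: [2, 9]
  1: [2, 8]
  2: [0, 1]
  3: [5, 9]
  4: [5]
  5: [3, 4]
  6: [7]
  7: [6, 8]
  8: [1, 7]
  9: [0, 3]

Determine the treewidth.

1

A width-1 tree decomposition is:
Bags: B1 = {6, 7}  B2 = {7, 8}  B3 = {1, 8}  B4 = {1, 2}  B5 = {0, 2}  B6 = {0, 9}  B7 = {3, 9}  B8 = {3, 5}  B9 = {4, 5}
Tree: B1–B2, B2–B3, B3–B4, B4–B5, B5–B6, B6–B7, B7–B8, B8–B9
Each bag holds 2 vertices, so the decomposition has width 1, which upper-bounds the treewidth. G has an edge, so its treewidth is at least 1. Hence tw(G) = 1 exactly.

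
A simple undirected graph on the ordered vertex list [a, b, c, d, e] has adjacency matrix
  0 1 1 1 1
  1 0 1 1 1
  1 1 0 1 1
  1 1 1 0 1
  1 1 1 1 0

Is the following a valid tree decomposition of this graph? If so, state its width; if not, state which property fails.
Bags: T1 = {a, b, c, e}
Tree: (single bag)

A tree decomposition must satisfy three properties: every vertex lies in some bag; for every edge, both endpoints lie together in some bag; and for every vertex, the bags containing it form a connected subtree. Here vertex d appears in no bag, so the decomposition is invalid.

No — vertex d appears in no bag.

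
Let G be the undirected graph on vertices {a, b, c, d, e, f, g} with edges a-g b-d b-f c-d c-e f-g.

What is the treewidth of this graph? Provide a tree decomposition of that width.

Treewidth 1.
One such decomposition:
Bags: B1 = {a, g}  B2 = {f, g}  B3 = {b, f}  B4 = {b, d}  B5 = {c, d}  B6 = {c, e}
Tree: B1–B2, B2–B3, B3–B4, B4–B5, B5–B6

Each bag holds 2 vertices, so the decomposition has width 1, which upper-bounds the treewidth. Any graph with an edge has treewidth ≥ 1, and G has the edge a–g. Combining the bounds, tw(G) = 1.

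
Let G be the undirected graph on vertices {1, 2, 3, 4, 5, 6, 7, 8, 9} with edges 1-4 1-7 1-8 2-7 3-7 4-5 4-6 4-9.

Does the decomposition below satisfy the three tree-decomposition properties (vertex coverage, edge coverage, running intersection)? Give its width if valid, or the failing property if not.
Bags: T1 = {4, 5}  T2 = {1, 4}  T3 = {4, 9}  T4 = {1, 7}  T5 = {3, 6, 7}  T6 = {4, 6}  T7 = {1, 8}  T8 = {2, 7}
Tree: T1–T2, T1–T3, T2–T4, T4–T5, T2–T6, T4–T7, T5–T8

No — bags containing vertex 6 are not connected in the tree.

A tree decomposition must satisfy three properties: every vertex lies in some bag; for every edge, both endpoints lie together in some bag; and for every vertex, the bags containing it form a connected subtree. Here bags containing vertex 6 are not connected in the tree, so the decomposition is invalid.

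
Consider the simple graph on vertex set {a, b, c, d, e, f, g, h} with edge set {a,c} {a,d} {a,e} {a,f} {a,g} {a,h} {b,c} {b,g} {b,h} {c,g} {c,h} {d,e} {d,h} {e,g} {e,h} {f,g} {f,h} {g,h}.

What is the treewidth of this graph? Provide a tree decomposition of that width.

Treewidth 3.
One optimal decomposition is:
Bags: B1 = {a, c, g, h}  B2 = {b, c, g, h}  B3 = {a, f, g, h}  B4 = {a, e, g, h}  B5 = {a, d, e, h}
Tree: B1–B2, B1–B3, B1–B4, B4–B5

Every bag has size at most 4, so the width is 4 − 1 = 3 and tw(G) ≤ 3. Conversely, {a, d, e, h} is a clique of size 4, and the vertices of any clique must share a bag in every tree decomposition; so some bag has ≥ 4 vertices and tw(G) ≥ 3. The upper and lower bounds meet at 3, so that is the treewidth.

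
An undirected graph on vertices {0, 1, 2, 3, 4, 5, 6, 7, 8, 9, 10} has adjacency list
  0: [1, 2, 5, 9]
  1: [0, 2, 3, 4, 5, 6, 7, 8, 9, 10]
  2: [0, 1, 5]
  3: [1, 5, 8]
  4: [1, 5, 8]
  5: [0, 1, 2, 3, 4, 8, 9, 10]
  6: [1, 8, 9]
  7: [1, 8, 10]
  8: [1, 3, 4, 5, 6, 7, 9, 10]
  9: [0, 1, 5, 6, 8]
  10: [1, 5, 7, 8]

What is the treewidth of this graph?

A width-3 tree decomposition is:
Bags: B1 = {1, 3, 5, 8}  B2 = {1, 5, 8, 10}  B3 = {1, 5, 8, 9}  B4 = {0, 1, 5, 9}  B5 = {1, 7, 8, 10}  B6 = {1, 4, 5, 8}  B7 = {1, 6, 8, 9}  B8 = {0, 1, 2, 5}
Tree: B1–B2, B1–B3, B3–B4, B2–B5, B2–B6, B3–B7, B4–B8
Every bag has size at most 4, so the width is 4 − 1 = 3 and tw(G) ≤ 3. On the other hand G contains the 4-clique {0, 1, 5, 9}. A clique must lie in a single bag of any decomposition, so no decomposition can have width below 3. The upper and lower bounds meet at 3, so that is the treewidth.

3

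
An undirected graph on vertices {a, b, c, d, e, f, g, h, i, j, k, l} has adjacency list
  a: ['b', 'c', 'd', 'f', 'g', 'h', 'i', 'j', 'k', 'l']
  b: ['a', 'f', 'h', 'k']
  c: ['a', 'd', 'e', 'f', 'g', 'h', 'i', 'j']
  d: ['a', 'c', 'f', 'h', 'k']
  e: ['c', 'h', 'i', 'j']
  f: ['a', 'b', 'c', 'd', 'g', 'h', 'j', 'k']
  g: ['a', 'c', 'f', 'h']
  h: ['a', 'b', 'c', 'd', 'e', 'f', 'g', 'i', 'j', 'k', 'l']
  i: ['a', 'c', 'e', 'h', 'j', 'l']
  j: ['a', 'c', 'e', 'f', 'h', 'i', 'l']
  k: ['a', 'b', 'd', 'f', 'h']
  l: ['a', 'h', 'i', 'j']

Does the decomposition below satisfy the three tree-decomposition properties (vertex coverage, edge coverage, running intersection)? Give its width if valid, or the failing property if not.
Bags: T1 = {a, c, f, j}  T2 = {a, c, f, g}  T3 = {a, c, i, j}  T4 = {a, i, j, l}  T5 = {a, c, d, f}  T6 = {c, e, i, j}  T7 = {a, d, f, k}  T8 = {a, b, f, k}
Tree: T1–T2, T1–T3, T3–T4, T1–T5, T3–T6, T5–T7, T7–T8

A tree decomposition must satisfy three properties: every vertex lies in some bag; for every edge, both endpoints lie together in some bag; and for every vertex, the bags containing it form a connected subtree. Here vertex h appears in no bag, so the decomposition is invalid.

No — vertex h appears in no bag.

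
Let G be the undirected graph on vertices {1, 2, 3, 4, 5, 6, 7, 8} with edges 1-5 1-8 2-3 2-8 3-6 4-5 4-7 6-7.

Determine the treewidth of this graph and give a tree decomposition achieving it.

The largest bag has 3 vertices, giving width 2; this decomposition certifies tw(G) ≤ 2. For the lower bound, G contains the cycle 5–1–8–2–3–6–7–4–5, so G is not a forest; only forests have treewidth ≤ 1, hence tw(G) ≥ 2. Therefore the treewidth is 2.

Treewidth 2.
One optimal decomposition is:
Bags: B1 = {1, 5, 8}  B2 = {2, 5, 8}  B3 = {2, 3, 5}  B4 = {3, 5, 6}  B5 = {5, 6, 7}  B6 = {4, 5, 7}
Tree: B1–B2, B2–B3, B3–B4, B4–B5, B5–B6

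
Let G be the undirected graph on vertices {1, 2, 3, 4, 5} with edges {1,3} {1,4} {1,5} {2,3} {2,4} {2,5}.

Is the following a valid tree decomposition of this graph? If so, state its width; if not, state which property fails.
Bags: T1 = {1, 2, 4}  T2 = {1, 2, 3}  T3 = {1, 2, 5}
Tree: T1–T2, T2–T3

Yes; width 2.

Vertex coverage: the bags together contain {1, 2, 3, 4, 5}, the full vertex set. Edge coverage: each edge of G has both endpoints in at least one bag. Running intersection: for every vertex, the bags containing it form a connected subtree. All three properties hold, so this is a valid tree decomposition of width max|bag| − 1 = 2, and hence tw(G) ≤ 2.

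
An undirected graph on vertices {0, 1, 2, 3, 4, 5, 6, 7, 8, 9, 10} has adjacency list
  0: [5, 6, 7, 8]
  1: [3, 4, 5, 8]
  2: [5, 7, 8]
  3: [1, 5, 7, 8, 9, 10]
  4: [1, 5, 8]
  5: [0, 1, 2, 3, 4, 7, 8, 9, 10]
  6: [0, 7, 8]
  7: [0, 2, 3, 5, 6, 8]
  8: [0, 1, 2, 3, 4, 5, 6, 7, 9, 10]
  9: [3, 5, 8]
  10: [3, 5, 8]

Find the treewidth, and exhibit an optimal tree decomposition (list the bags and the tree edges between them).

Treewidth 3.
One optimal decomposition is:
Bags: B1 = {0, 5, 7, 8}  B2 = {2, 5, 7, 8}  B3 = {3, 5, 7, 8}  B4 = {3, 5, 8, 9}  B5 = {0, 6, 7, 8}  B6 = {3, 5, 8, 10}  B7 = {1, 3, 5, 8}  B8 = {1, 4, 5, 8}
Tree: B1–B2, B2–B3, B3–B4, B1–B5, B3–B6, B3–B7, B7–B8

Every bag has size at most 4, so the width is 4 − 1 = 3 and tw(G) ≤ 3. For the lower bound, the 4 vertices {0, 5, 7, 8} are pairwise adjacent, and any tree decomposition puts a clique entirely inside one bag — forcing width ≥ 3. Hence tw(G) = 3 exactly.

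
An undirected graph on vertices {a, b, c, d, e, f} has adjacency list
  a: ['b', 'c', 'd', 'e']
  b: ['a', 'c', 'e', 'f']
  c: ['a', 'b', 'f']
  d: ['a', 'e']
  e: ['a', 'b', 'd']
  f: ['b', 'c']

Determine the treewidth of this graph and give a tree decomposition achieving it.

Treewidth 2.
One optimal decomposition is:
Bags: B1 = {a, b, e}  B2 = {a, b, c}  B3 = {b, c, f}  B4 = {a, d, e}
Tree: B1–B2, B2–B3, B1–B4

Every bag has size at most 3, so the width is 3 − 1 = 2 and tw(G) ≤ 2. Conversely, {a, d, e} is a clique of size 3, and the vertices of any clique must share a bag in every tree decomposition; so some bag has ≥ 3 vertices and tw(G) ≥ 2. Combining the bounds, tw(G) = 2.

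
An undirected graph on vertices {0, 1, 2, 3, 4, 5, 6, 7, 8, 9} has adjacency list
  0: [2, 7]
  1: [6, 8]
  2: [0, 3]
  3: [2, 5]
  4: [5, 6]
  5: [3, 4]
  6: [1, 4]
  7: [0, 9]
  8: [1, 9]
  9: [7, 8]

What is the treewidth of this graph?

A width-2 tree decomposition is:
Bags: B1 = {0, 7, 9}  B2 = {0, 2, 9}  B3 = {2, 3, 9}  B4 = {3, 5, 9}  B5 = {4, 5, 9}  B6 = {4, 6, 9}  B7 = {1, 6, 9}  B8 = {1, 8, 9}
Tree: B1–B2, B2–B3, B3–B4, B4–B5, B5–B6, B6–B7, B7–B8
The largest bag has 3 vertices, giving width 2; this decomposition certifies tw(G) ≤ 2. For the lower bound, G contains the cycle 9–7–0–2–3–5–4–6–1–8–9, so G is not a forest; only forests have treewidth ≤ 1, hence tw(G) ≥ 2. Hence tw(G) = 2 exactly.

2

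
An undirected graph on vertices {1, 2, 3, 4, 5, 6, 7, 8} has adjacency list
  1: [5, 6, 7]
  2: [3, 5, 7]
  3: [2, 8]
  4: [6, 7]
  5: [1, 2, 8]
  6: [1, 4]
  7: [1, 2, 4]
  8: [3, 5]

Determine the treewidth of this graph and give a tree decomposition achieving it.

Treewidth 2.
Bags: B1 = {4, 6, 7}  B2 = {1, 6, 7}  B3 = {1, 2, 7}  B4 = {1, 2, 5}  B5 = {2, 3, 5}  B6 = {3, 5, 8}
Tree: B1–B2, B2–B3, B3–B4, B4–B5, B5–B6

Every bag has size at most 3, so the width is 3 − 1 = 2 and tw(G) ≤ 2. Since 4–6–1–7–4 is a cycle in G, G is not acyclic. Forests are exactly the graphs of treewidth ≤ 1, so tw(G) ≥ 2. Combining the bounds, tw(G) = 2.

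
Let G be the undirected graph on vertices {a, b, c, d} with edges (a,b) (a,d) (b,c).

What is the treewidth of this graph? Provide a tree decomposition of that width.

Treewidth 1.
Bags: B1 = {a, b}  B2 = {b, c}  B3 = {a, d}
Tree: B1–B2, B1–B3

The largest bag has 2 vertices, giving width 1; this decomposition certifies tw(G) ≤ 1. Since G has at least one edge (e.g. b–a), it is not an edgeless graph, so tw(G) ≥ 1. Therefore the treewidth is 1.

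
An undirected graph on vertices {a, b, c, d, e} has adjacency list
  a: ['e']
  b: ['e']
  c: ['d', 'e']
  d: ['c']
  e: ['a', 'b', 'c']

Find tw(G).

1

A width-1 tree decomposition is:
Bags: B1 = {c, e}  B2 = {a, e}  B3 = {b, e}  B4 = {c, d}
Tree: B1–B2, B2–B3, B1–B4
Every bag has size at most 2, so the width is 2 − 1 = 1 and tw(G) ≤ 1. G has an edge, so its treewidth is at least 1. Combining the bounds, tw(G) = 1.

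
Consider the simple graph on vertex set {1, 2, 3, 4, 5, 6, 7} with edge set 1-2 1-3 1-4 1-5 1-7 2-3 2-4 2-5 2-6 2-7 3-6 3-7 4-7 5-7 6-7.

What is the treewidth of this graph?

A width-3 tree decomposition is:
Bags: B1 = {1, 2, 5, 7}  B2 = {1, 2, 3, 7}  B3 = {2, 3, 6, 7}  B4 = {1, 2, 4, 7}
Tree: B1–B2, B2–B3, B1–B4
The largest bag has 4 vertices, giving width 3; this decomposition certifies tw(G) ≤ 3. Conversely, {1, 2, 3, 7} is a clique of size 4, and the vertices of any clique must share a bag in every tree decomposition; so some bag has ≥ 4 vertices and tw(G) ≥ 3. Therefore the treewidth is 3.

3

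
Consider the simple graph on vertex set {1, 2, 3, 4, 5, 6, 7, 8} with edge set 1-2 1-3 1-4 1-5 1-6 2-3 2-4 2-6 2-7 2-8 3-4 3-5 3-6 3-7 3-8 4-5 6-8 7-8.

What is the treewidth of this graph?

3

A width-3 tree decomposition is:
Bags: B1 = {1, 3, 4, 5}  B2 = {1, 2, 3, 4}  B3 = {1, 2, 3, 6}  B4 = {2, 3, 6, 8}  B5 = {2, 3, 7, 8}
Tree: B1–B2, B2–B3, B3–B4, B4–B5
The largest bag has 4 vertices, giving width 3; this decomposition certifies tw(G) ≤ 3. Conversely, {2, 3, 6, 8} is a clique of size 4, and the vertices of any clique must share a bag in every tree decomposition; so some bag has ≥ 4 vertices and tw(G) ≥ 3. Therefore the treewidth is 3.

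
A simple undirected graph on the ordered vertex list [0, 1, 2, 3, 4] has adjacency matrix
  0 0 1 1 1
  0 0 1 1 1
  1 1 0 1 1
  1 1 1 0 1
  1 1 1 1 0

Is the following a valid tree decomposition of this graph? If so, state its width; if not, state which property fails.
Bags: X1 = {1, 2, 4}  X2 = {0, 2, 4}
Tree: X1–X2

No — vertex 3 appears in no bag.

A tree decomposition must satisfy three properties: every vertex lies in some bag; for every edge, both endpoints lie together in some bag; and for every vertex, the bags containing it form a connected subtree. Here vertex 3 appears in no bag, so the decomposition is invalid.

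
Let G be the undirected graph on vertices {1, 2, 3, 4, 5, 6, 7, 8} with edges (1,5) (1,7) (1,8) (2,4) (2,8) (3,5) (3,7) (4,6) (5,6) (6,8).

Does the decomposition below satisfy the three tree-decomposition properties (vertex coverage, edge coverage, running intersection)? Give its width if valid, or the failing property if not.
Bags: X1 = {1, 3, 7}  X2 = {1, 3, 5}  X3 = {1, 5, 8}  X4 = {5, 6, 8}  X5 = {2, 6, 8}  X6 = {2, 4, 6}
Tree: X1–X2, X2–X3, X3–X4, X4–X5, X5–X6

Vertex coverage: the bags together contain {1, 2, 3, 4, 5, 6, 7, 8}, the full vertex set. Edge coverage: each edge of G has both endpoints in at least one bag. Running intersection: for every vertex, the bags containing it form a connected subtree. All three properties hold, so this is a valid tree decomposition of width max|bag| − 1 = 2, and hence tw(G) ≤ 2.

Yes; width 2.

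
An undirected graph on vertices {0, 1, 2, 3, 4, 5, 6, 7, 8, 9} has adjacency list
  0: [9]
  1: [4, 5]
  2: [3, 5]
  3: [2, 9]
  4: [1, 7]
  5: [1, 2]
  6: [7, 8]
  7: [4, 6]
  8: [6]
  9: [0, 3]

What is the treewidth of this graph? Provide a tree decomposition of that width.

Every bag has size at most 2, so the width is 2 − 1 = 1 and tw(G) ≤ 1. Since G has at least one edge (e.g. 8–6), it is not an edgeless graph, so tw(G) ≥ 1. Hence tw(G) = 1 exactly.

Treewidth 1.
One optimal decomposition is:
Bags: B1 = {6, 8}  B2 = {6, 7}  B3 = {4, 7}  B4 = {1, 4}  B5 = {1, 5}  B6 = {2, 5}  B7 = {2, 3}  B8 = {3, 9}  B9 = {0, 9}
Tree: B1–B2, B2–B3, B3–B4, B4–B5, B5–B6, B6–B7, B7–B8, B8–B9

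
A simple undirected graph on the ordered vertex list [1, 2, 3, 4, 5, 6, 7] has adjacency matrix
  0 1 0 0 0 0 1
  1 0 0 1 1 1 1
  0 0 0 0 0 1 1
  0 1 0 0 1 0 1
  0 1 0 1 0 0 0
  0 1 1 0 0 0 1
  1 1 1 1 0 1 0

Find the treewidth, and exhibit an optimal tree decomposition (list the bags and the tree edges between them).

Treewidth 2.
One optimal decomposition is:
Bags: B1 = {2, 6, 7}  B2 = {3, 6, 7}  B3 = {2, 4, 7}  B4 = {1, 2, 7}  B5 = {2, 4, 5}
Tree: B1–B2, B1–B3, B3–B4, B3–B5

Each bag holds 3 vertices, so the decomposition has width 2, which upper-bounds the treewidth. Conversely, {2, 4, 5} is a clique of size 3, and the vertices of any clique must share a bag in every tree decomposition; so some bag has ≥ 3 vertices and tw(G) ≥ 2. The upper and lower bounds meet at 2, so that is the treewidth.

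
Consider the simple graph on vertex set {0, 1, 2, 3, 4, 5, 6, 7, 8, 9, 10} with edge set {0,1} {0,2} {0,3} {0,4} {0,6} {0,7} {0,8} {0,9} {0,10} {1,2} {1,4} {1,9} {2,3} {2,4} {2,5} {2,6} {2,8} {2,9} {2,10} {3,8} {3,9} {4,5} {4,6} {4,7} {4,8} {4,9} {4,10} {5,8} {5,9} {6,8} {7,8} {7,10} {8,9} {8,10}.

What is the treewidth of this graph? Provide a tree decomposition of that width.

Every bag has size at most 5, so the width is 5 − 1 = 4 and tw(G) ≤ 4. On the other hand G contains the 5-clique {0, 2, 3, 8, 9}. A clique must lie in a single bag of any decomposition, so no decomposition can have width below 4. The upper and lower bounds meet at 4, so that is the treewidth.

Treewidth 4.
One optimal decomposition is:
Bags: B1 = {0, 4, 7, 8, 10}  B2 = {0, 2, 4, 8, 10}  B3 = {0, 2, 4, 8, 9}  B4 = {0, 2, 3, 8, 9}  B5 = {0, 1, 2, 4, 9}  B6 = {0, 2, 4, 6, 8}  B7 = {2, 4, 5, 8, 9}
Tree: B1–B2, B2–B3, B3–B4, B3–B5, B2–B6, B3–B7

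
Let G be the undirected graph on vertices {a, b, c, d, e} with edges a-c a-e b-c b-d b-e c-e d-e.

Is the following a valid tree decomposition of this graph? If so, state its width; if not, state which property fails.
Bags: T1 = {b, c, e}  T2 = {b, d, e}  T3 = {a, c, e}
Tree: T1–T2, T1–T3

Every vertex of G appears in some bag (union = {a, b, c, d, e}); every edge is covered by a bag; and for each vertex v the set of bags containing v is connected in the bag tree. The decomposition is therefore valid. The largest bag has 3 vertices, so the width is 2.

Yes; width 2.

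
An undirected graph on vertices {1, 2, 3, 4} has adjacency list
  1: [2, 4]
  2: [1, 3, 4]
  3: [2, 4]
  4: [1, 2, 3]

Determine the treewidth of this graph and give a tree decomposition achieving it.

Treewidth 2.
One optimal decomposition is:
Bags: B1 = {1, 2, 4}  B2 = {2, 3, 4}
Tree: B1–B2

The largest bag has 3 vertices, giving width 2; this decomposition certifies tw(G) ≤ 2. On the other hand G contains the 3-clique {1, 2, 4}. A clique must lie in a single bag of any decomposition, so no decomposition can have width below 2. The upper and lower bounds meet at 2, so that is the treewidth.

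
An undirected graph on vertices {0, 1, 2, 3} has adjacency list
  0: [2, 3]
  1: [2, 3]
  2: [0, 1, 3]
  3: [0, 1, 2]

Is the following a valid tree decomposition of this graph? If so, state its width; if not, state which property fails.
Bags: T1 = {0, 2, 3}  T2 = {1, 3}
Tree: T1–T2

No — edge (2,1) lies in no bag.

A tree decomposition must satisfy three properties: every vertex lies in some bag; for every edge, both endpoints lie together in some bag; and for every vertex, the bags containing it form a connected subtree. Here edge (2,1) lies in no bag, so the decomposition is invalid.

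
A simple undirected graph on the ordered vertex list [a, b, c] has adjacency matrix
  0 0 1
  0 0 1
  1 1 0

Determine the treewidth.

1

A width-1 tree decomposition is:
Bags: B1 = {a, c}  B2 = {b, c}
Tree: B1–B2
Every bag has size at most 2, so the width is 2 − 1 = 1 and tw(G) ≤ 1. Since G has at least one edge (e.g. c–a), it is not an edgeless graph, so tw(G) ≥ 1. The upper and lower bounds meet at 1, so that is the treewidth.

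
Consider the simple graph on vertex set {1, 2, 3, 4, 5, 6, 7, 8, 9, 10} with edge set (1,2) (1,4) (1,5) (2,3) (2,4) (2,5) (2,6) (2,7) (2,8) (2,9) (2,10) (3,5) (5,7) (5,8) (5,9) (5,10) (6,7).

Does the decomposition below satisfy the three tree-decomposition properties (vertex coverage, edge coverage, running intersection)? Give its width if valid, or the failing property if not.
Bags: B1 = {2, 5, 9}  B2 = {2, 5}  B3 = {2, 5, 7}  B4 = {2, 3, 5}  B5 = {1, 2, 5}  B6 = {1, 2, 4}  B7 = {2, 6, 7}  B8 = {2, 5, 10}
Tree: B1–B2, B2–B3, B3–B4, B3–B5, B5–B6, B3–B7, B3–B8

A tree decomposition must satisfy three properties: every vertex lies in some bag; for every edge, both endpoints lie together in some bag; and for every vertex, the bags containing it form a connected subtree. Here vertex 8 appears in no bag, so the decomposition is invalid.

No — vertex 8 appears in no bag.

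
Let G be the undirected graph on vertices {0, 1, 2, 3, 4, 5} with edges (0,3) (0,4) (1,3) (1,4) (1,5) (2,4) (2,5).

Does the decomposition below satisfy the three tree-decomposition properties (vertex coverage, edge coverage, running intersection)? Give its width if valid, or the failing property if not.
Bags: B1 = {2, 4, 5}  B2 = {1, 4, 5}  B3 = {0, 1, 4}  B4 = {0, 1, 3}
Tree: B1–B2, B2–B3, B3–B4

Checking the three conditions: (i) the bags cover all of {0, 1, 2, 3, 4, 5}; (ii) for each edge, some bag contains both endpoints; (iii) the bags containing any fixed vertex form a subtree. All hold, so the decomposition is valid with width 3 − 1 = 2.

Yes; width 2.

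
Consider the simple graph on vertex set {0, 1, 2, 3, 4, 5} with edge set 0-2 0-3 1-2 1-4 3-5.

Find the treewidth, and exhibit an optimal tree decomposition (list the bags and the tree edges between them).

The largest bag has 2 vertices, giving width 1; this decomposition certifies tw(G) ≤ 1. G has an edge, so its treewidth is at least 1. The upper and lower bounds meet at 1, so that is the treewidth.

Treewidth 1.
One such decomposition:
Bags: B1 = {3, 5}  B2 = {0, 3}  B3 = {0, 2}  B4 = {1, 2}  B5 = {1, 4}
Tree: B1–B2, B2–B3, B3–B4, B4–B5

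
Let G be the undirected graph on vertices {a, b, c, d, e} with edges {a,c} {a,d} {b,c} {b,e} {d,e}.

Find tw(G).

A width-2 tree decomposition is:
Bags: B1 = {b, c, e}  B2 = {c, d, e}  B3 = {a, c, d}
Tree: B1–B2, B2–B3
Every bag has size at most 3, so the width is 3 − 1 = 2 and tw(G) ≤ 2. For the lower bound, G contains the cycle c–b–e–d–a–c, so G is not a forest; only forests have treewidth ≤ 1, hence tw(G) ≥ 2. Hence tw(G) = 2 exactly.

2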